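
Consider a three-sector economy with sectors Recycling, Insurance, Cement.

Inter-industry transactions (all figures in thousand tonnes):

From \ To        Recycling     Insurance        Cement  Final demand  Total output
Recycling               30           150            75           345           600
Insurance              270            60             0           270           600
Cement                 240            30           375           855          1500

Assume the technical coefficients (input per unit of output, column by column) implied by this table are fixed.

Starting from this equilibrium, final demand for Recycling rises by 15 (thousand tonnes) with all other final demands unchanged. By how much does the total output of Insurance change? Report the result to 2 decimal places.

Technical coefficients a_ij = z_ij / X_j:
  a_11 = 30/600 = 0.05, a_21 = 270/600 = 0.45, a_31 = 240/600 = 0.40
  a_12 = 150/600 = 0.25, a_22 = 60/600 = 0.10, a_32 = 30/600 = 0.05
  a_13 = 75/1500 = 0.05, a_23 = 0/1500 = 0.00, a_33 = 375/1500 = 0.25
I − A =
  [   0.95    -0.25    -0.05]
  [  -0.45     0.90     0.00]
  [  -0.40    -0.05     0.75]
Cofactors of I−A, C_ij = (−1)^(i+j)·(minor ij) (rows/columns in the sector order above):
  C_11 = (0.90)(0.75) − (0.00)(-0.05) = 0.6750
  C_12 = −[(-0.45)(0.75) − (0.00)(-0.40)] = 0.3375
  C_13 = (-0.45)(-0.05) − (0.90)(-0.40) = 0.3825
  C_21 = −[(-0.25)(0.75) − (-0.05)(-0.05)] = 0.1900
  C_22 = (0.95)(0.75) − (-0.05)(-0.40) = 0.6925
  C_23 = −[(0.95)(-0.05) − (-0.25)(-0.40)] = 0.1475
  C_31 = (-0.25)(0.00) − (-0.05)(0.90) = 0.0450
  C_32 = −[(0.95)(0.00) − (-0.05)(-0.45)] = 0.0225
  C_33 = (0.95)(0.90) − (-0.25)(-0.45) = 0.7425
det(I−A) = Σ_j (I−A)_1j·C_1j = (0.95)(0.6750) + (-0.25)(0.3375) + (-0.05)(0.3825) = 0.53775
adj(I−A) = Cᵀ =
  [ 0.6750   0.1900   0.0450]
  [ 0.3375   0.6925   0.0225]
  [ 0.3825   0.1475   0.7425]
(I − A)⁻¹ = adj(I−A) / det(I−A) ≈
  [   1.2552     0.3533     0.0837]
  [   0.6276     1.2878     0.0418]
  [   0.7113     0.2743     1.3808]
Δx = (I − A)⁻¹ Δd with Δd having +15 in the Recycling component and 0 elsewhere.
So Δx_2 = L_21 · (+15), where L_21 = adj(I−A)_21 / det(I−A) = 0.3375 / 0.53775.
Δx_2 = 0.3375 × (+15) / 0.53775 = 5.0625 / 0.53775 ≈ 9.41.

Δx_2 = 9.41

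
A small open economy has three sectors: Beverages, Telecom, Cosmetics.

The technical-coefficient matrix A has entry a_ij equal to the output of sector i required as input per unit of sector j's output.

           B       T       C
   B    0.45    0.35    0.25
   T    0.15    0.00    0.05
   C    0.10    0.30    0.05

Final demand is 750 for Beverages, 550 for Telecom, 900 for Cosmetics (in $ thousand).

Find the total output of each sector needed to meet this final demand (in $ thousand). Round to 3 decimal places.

I − A =
  [   0.55    -0.35    -0.25]
  [  -0.15     1.00    -0.05]
  [  -0.10    -0.30     0.95]
Cofactors of I−A, C_ij = (−1)^(i+j)·(minor ij) (rows/columns in the sector order above):
  C_11 = (1.00)(0.95) − (-0.05)(-0.30) = 0.9350
  C_12 = −[(-0.15)(0.95) − (-0.05)(-0.10)] = 0.1475
  C_13 = (-0.15)(-0.30) − (1.00)(-0.10) = 0.1450
  C_21 = −[(-0.35)(0.95) − (-0.25)(-0.30)] = 0.4075
  C_22 = (0.55)(0.95) − (-0.25)(-0.10) = 0.4975
  C_23 = −[(0.55)(-0.30) − (-0.35)(-0.10)] = 0.2000
  C_31 = (-0.35)(-0.05) − (-0.25)(1.00) = 0.2675
  C_32 = −[(0.55)(-0.05) − (-0.25)(-0.15)] = 0.0650
  C_33 = (0.55)(1.00) − (-0.35)(-0.15) = 0.4975
det(I−A) = Σ_j (I−A)_1j·C_1j = (0.55)(0.9350) + (-0.35)(0.1475) + (-0.25)(0.1450) = 0.426375
adj(I−A) = Cᵀ =
  [ 0.9350   0.4075   0.2675]
  [ 0.1475   0.4975   0.0650]
  [ 0.1450   0.2000   0.4975]
(I − A)⁻¹ = adj(I−A) / det(I−A) ≈
  [   2.1929     0.9557     0.6274]
  [   0.3459     1.1668     0.1524]
  [   0.3401     0.4691     1.1668]
x = (I − A)⁻¹ d = adj(I−A)·d / det(I−A), with det(I−A) = 0.426375:
  x_B = (0.9350·750 + 0.4075·550 + 0.2675·900) / 0.426375 = 1166.125 / 0.426375 ≈ 2734.975
  x_T = (0.1475·750 + 0.4975·550 + 0.0650·900) / 0.426375 = 442.75 / 0.426375 ≈ 1038.405
  x_C = (0.1450·750 + 0.2000·550 + 0.4975·900) / 0.426375 = 666.50 / 0.426375 ≈ 1563.178

x_B = 2734.975, x_T = 1038.405, x_C = 1563.178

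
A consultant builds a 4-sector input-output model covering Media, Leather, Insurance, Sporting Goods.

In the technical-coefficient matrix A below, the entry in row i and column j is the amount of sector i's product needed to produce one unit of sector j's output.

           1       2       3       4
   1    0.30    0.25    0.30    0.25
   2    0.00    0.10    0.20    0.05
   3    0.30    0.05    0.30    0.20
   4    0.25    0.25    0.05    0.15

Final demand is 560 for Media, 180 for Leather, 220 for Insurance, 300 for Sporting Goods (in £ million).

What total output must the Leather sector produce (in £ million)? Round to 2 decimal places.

I − A =
  [   0.70    -0.25    -0.30    -0.25]
  [   0.00     0.90    -0.20    -0.05]
  [  -0.30    -0.05     0.70    -0.20]
  [  -0.25    -0.25    -0.05     0.85]
Compute the cofactors C_ij = (−1)^(i+j)·(3×3 minor ij) of I−A; the adjugate is their transpose:
adj(I−A) = Cᵀ =
  [ 0.499125   0.218375   0.292625   0.228500]
  [ 0.070500   0.270500   0.112000   0.063000]
  [ 0.271375   0.156625   0.467375   0.199000]
  [ 0.183500   0.153000   0.146500   0.338000]
det(I−A) = Σ_j (I−A)_1j·C_1j = (0.70)(0.499125) + (-0.25)(0.070500) + (-0.30)(0.271375) + (-0.25)(0.183500) = 0.204475
(I − A)⁻¹ = adj(I−A) / det(I−A) ≈
  [   2.4410     1.0680     1.4311     1.1175]
  [   0.3448     1.3229     0.5477     0.3081]
  [   1.3272     0.7660     2.2857     0.9732]
  [   0.8974     0.7483     0.7165     1.6530]
x = (I − A)⁻¹ d = adj(I−A)·d / det(I−A), with det(I−A) = 0.204475:
  x_1 = (0.499125·560 + 0.218375·180 + 0.292625·220 + 0.228500·300) / 0.204475 = 451.745 / 0.204475 ≈ 2209.29
  x_2 = (0.070500·560 + 0.270500·180 + 0.112000·220 + 0.063000·300) / 0.204475 = 131.71 / 0.204475 ≈ 644.14
  x_3 = (0.271375·560 + 0.156625·180 + 0.467375·220 + 0.199000·300) / 0.204475 = 342.685 / 0.204475 ≈ 1675.93
  x_4 = (0.183500·560 + 0.153000·180 + 0.146500·220 + 0.338000·300) / 0.204475 = 263.93 / 0.204475 ≈ 1290.77

x_2 = 644.14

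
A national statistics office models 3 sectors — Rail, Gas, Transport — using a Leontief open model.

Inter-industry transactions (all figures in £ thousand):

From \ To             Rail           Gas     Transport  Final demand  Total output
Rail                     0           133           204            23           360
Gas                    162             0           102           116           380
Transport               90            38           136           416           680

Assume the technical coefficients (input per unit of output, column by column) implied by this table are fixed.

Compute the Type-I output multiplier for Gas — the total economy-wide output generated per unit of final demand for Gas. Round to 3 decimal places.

Technical coefficients a_ij = z_ij / X_j:
  a_RR = 0/360 = 0.00, a_GR = 162/360 = 0.45, a_TR = 90/360 = 0.25
  a_RG = 133/380 = 0.35, a_GG = 0/380 = 0.00, a_TG = 38/380 = 0.10
  a_RT = 204/680 = 0.30, a_GT = 102/680 = 0.15, a_TT = 136/680 = 0.20
I − A =
  [   1.00    -0.35    -0.30]
  [  -0.45     1.00    -0.15]
  [  -0.25    -0.10     0.80]
Cofactors of I−A, C_ij = (−1)^(i+j)·(minor ij) (rows/columns in the sector order above):
  C_11 = (1.00)(0.80) − (-0.15)(-0.10) = 0.7850
  C_12 = −[(-0.45)(0.80) − (-0.15)(-0.25)] = 0.3975
  C_13 = (-0.45)(-0.10) − (1.00)(-0.25) = 0.2950
  C_21 = −[(-0.35)(0.80) − (-0.30)(-0.10)] = 0.3100
  C_22 = (1.00)(0.80) − (-0.30)(-0.25) = 0.7250
  C_23 = −[(1.00)(-0.10) − (-0.35)(-0.25)] = 0.1875
  C_31 = (-0.35)(-0.15) − (-0.30)(1.00) = 0.3525
  C_32 = −[(1.00)(-0.15) − (-0.30)(-0.45)] = 0.2850
  C_33 = (1.00)(1.00) − (-0.35)(-0.45) = 0.8425
det(I−A) = Σ_j (I−A)_1j·C_1j = (1.00)(0.7850) + (-0.35)(0.3975) + (-0.30)(0.2950) = 0.557375
adj(I−A) = Cᵀ =
  [ 0.7850   0.3100   0.3525]
  [ 0.3975   0.7250   0.2850]
  [ 0.2950   0.1875   0.8425]
(I − A)⁻¹ = adj(I−A) / det(I−A) ≈
  [   1.4084     0.5562     0.6324]
  [   0.7132     1.3007     0.5113]
  [   0.5293     0.3364     1.5115]
The output multiplier for sector j is the column-j sum of the Leontief inverse (I − A)⁻¹ = adj(I−A) / det(I−A).
Column G of adj(I−A): (0.3100, 0.7250, 0.1875); det(I−A) = 0.557375.
m_G = (0.3100 + 0.7250 + 0.1875) / 0.557375 = 1.2225 / 0.557375 ≈ 2.193.

m_G = 2.193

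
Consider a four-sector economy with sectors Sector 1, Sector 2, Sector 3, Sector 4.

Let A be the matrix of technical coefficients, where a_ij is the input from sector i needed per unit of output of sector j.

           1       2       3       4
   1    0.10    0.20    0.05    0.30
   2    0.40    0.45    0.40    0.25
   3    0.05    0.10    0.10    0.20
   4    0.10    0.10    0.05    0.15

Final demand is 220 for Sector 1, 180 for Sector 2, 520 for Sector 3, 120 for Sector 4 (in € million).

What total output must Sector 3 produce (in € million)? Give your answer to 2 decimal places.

I − A =
  [   0.90    -0.20    -0.05    -0.30]
  [  -0.40     0.55    -0.40    -0.25]
  [  -0.05    -0.10     0.90    -0.20]
  [  -0.10    -0.10    -0.05     0.85]
Compute the cofactors C_ij = (−1)^(i+j)·(3×3 minor ij) of I−A; the adjugate is their transpose:
adj(I−A) = Cᵀ =
  [ 0.349500   0.184750   0.112875   0.204250]
  [ 0.350125   0.648625   0.329500   0.391875]
  [ 0.077625   0.105500   0.296750   0.128250]
  [ 0.086875   0.104250   0.069500   0.330125]
det(I−A) = Σ_j (I−A)_1j·C_1j = (0.90)(0.349500) + (-0.20)(0.350125) + (-0.05)(0.077625) + (-0.30)(0.086875) = 0.21458125
(I − A)⁻¹ = adj(I−A) / det(I−A) ≈
  [   1.6288     0.8610     0.5260     0.9519]
  [   1.6317     3.0227     1.5355     1.8262]
  [   0.3618     0.4917     1.3829     0.5977]
  [   0.4049     0.4858     0.3239     1.5385]
x = (I − A)⁻¹ d = adj(I−A)·d / det(I−A), with det(I−A) = 0.21458125:
  x_1 = (0.349500·220 + 0.184750·180 + 0.112875·520 + 0.204250·120) / 0.21458125 = 193.35 / 0.21458125 ≈ 901.06
  x_2 = (0.350125·220 + 0.648625·180 + 0.329500·520 + 0.391875·120) / 0.21458125 = 412.145 / 0.21458125 ≈ 1920.69
  x_3 = (0.077625·220 + 0.105500·180 + 0.296750·520 + 0.128250·120) / 0.21458125 = 205.7675 / 0.21458125 ≈ 958.93
  x_4 = (0.086875·220 + 0.104250·180 + 0.069500·520 + 0.330125·120) / 0.21458125 = 113.6325 / 0.21458125 ≈ 529.55

x_3 = 958.93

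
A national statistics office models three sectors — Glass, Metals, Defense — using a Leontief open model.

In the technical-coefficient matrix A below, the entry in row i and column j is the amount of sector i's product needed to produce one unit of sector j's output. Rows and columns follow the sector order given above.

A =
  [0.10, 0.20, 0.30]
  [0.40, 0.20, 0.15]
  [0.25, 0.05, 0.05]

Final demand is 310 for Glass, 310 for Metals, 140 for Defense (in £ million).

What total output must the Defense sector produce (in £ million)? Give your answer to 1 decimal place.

x_D = 354.8

I − A =
  [   0.90    -0.20    -0.30]
  [  -0.40     0.80    -0.15]
  [  -0.25    -0.05     0.95]
Cofactors of I−A, C_ij = (−1)^(i+j)·(minor ij) (rows/columns in the sector order above):
  C_11 = (0.80)(0.95) − (-0.15)(-0.05) = 0.7525
  C_12 = −[(-0.40)(0.95) − (-0.15)(-0.25)] = 0.4175
  C_13 = (-0.40)(-0.05) − (0.80)(-0.25) = 0.2200
  C_21 = −[(-0.20)(0.95) − (-0.30)(-0.05)] = 0.2050
  C_22 = (0.90)(0.95) − (-0.30)(-0.25) = 0.7800
  C_23 = −[(0.90)(-0.05) − (-0.20)(-0.25)] = 0.0950
  C_31 = (-0.20)(-0.15) − (-0.30)(0.80) = 0.2700
  C_32 = −[(0.90)(-0.15) − (-0.30)(-0.40)] = 0.2550
  C_33 = (0.90)(0.80) − (-0.20)(-0.40) = 0.6400
det(I−A) = Σ_j (I−A)_1j·C_1j = (0.90)(0.7525) + (-0.20)(0.4175) + (-0.30)(0.2200) = 0.52775
adj(I−A) = Cᵀ =
  [ 0.7525   0.2050   0.2700]
  [ 0.4175   0.7800   0.2550]
  [ 0.2200   0.0950   0.6400]
(I − A)⁻¹ = adj(I−A) / det(I−A) ≈
  [   1.4259     0.3884     0.5116]
  [   0.7911     1.4780     0.4832]
  [   0.4169     0.1800     1.2127]
x = (I − A)⁻¹ d = adj(I−A)·d / det(I−A), with det(I−A) = 0.52775:
  x_G = (0.7525·310 + 0.2050·310 + 0.2700·140) / 0.52775 = 334.625 / 0.52775 ≈ 634.1
  x_M = (0.4175·310 + 0.7800·310 + 0.2550·140) / 0.52775 = 406.925 / 0.52775 ≈ 771.1
  x_D = (0.2200·310 + 0.0950·310 + 0.6400·140) / 0.52775 = 187.25 / 0.52775 ≈ 354.8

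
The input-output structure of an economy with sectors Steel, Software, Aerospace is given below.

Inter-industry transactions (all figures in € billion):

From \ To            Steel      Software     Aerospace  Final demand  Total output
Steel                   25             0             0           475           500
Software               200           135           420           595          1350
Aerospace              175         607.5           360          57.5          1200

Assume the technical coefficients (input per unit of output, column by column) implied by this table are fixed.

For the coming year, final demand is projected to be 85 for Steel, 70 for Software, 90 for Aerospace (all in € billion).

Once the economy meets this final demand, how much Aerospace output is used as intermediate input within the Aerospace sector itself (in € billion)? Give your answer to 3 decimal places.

Technical coefficients a_ij = z_ij / X_j:
  a_11 = 25/500 = 0.05, a_21 = 200/500 = 0.40, a_31 = 175/500 = 0.35
  a_12 = 0/1350 = 0.00, a_22 = 135/1350 = 0.10, a_32 = 607.5/1350 = 0.45
  a_13 = 0/1200 = 0.00, a_23 = 420/1200 = 0.35, a_33 = 360/1200 = 0.30
I − A =
  [   0.95     0.00     0.00]
  [  -0.40     0.90    -0.35]
  [  -0.35    -0.45     0.70]
Cofactors of I−A, C_ij = (−1)^(i+j)·(minor ij) (rows/columns in the sector order above):
  C_11 = (0.90)(0.70) − (-0.35)(-0.45) = 0.4725
  C_12 = −[(-0.40)(0.70) − (-0.35)(-0.35)] = 0.4025
  C_13 = (-0.40)(-0.45) − (0.90)(-0.35) = 0.4950
  C_21 = −[(0.00)(0.70) − (0.00)(-0.45)] = 0.0000
  C_22 = (0.95)(0.70) − (0.00)(-0.35) = 0.6650
  C_23 = −[(0.95)(-0.45) − (0.00)(-0.35)] = 0.4275
  C_31 = (0.00)(-0.35) − (0.00)(0.90) = 0.0000
  C_32 = −[(0.95)(-0.35) − (0.00)(-0.40)] = 0.3325
  C_33 = (0.95)(0.90) − (0.00)(-0.40) = 0.8550
det(I−A) = Σ_j (I−A)_1j·C_1j = (0.95)(0.4725) + (0.00)(0.4025) + (0.00)(0.4950) = 0.448875
adj(I−A) = Cᵀ =
  [ 0.4725   0.0000   0.0000]
  [ 0.4025   0.6650   0.3325]
  [ 0.4950   0.4275   0.8550]
(I − A)⁻¹ = adj(I−A) / det(I−A) ≈
  [   1.0526     0.0000     0.0000]
  [   0.8967     1.4815     0.7407]
  [   1.1028     0.9524     1.9048]
First solve x = (I − A)⁻¹ d = adj(I−A)·d / det(I−A); in particular x_3 = (0.4950·85 + 0.4275·70 + 0.8550·90) / 0.448875 = 148.95 / 0.448875 ≈ 331.82957.
Intermediate flow from 3 to 3: z_33 = a_33 · x_3 = 0.30 × 148.95 / 0.448875 = 44.685 / 0.448875 ≈ 99.549.

z_33 = 99.549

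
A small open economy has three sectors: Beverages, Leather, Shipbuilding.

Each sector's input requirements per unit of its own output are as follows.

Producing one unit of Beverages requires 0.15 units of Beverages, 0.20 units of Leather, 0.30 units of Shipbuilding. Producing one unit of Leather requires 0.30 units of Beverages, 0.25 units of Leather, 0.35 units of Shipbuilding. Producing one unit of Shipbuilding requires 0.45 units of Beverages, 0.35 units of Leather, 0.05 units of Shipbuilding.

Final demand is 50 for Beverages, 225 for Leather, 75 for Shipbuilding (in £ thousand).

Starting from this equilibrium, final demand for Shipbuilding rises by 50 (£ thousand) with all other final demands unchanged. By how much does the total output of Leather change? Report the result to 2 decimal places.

I − A =
  [   0.85    -0.30    -0.45]
  [  -0.20     0.75    -0.35]
  [  -0.30    -0.35     0.95]
Cofactors of I−A, C_ij = (−1)^(i+j)·(minor ij) (rows/columns in the sector order above):
  C_11 = (0.75)(0.95) − (-0.35)(-0.35) = 0.5900
  C_12 = −[(-0.20)(0.95) − (-0.35)(-0.30)] = 0.2950
  C_13 = (-0.20)(-0.35) − (0.75)(-0.30) = 0.2950
  C_21 = −[(-0.30)(0.95) − (-0.45)(-0.35)] = 0.4425
  C_22 = (0.85)(0.95) − (-0.45)(-0.30) = 0.6725
  C_23 = −[(0.85)(-0.35) − (-0.30)(-0.30)] = 0.3875
  C_31 = (-0.30)(-0.35) − (-0.45)(0.75) = 0.4425
  C_32 = −[(0.85)(-0.35) − (-0.45)(-0.20)] = 0.3875
  C_33 = (0.85)(0.75) − (-0.30)(-0.20) = 0.5775
det(I−A) = Σ_j (I−A)_1j·C_1j = (0.85)(0.5900) + (-0.30)(0.2950) + (-0.45)(0.2950) = 0.28025
adj(I−A) = Cᵀ =
  [ 0.5900   0.4425   0.4425]
  [ 0.2950   0.6725   0.3875]
  [ 0.2950   0.3875   0.5775]
(I − A)⁻¹ = adj(I−A) / det(I−A) ≈
  [   2.1053     1.5789     1.5789]
  [   1.0526     2.3996     1.3827]
  [   1.0526     1.3827     2.0607]
Δx = (I − A)⁻¹ Δd with Δd having +50 in the Shipbuilding component and 0 elsewhere.
So Δx_2 = L_23 · (+50), where L_23 = adj(I−A)_23 / det(I−A) = 0.3875 / 0.28025.
Δx_2 = 0.3875 × (+50) / 0.28025 = 19.375 / 0.28025 ≈ 69.13.

Δx_2 = 69.13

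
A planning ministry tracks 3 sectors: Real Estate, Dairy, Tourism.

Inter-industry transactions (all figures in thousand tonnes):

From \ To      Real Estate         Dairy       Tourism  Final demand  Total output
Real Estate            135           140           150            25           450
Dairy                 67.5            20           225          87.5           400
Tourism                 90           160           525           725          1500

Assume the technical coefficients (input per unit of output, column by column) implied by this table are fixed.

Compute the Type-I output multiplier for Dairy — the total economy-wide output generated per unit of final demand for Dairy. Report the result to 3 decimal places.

Technical coefficients a_ij = z_ij / X_j:
  a_RR = 135/450 = 0.30, a_DR = 67.5/450 = 0.15, a_TR = 90/450 = 0.20
  a_RD = 140/400 = 0.35, a_DD = 20/400 = 0.05, a_TD = 160/400 = 0.40
  a_RT = 150/1500 = 0.10, a_DT = 225/1500 = 0.15, a_TT = 525/1500 = 0.35
I − A =
  [   0.70    -0.35    -0.10]
  [  -0.15     0.95    -0.15]
  [  -0.20    -0.40     0.65]
Cofactors of I−A, C_ij = (−1)^(i+j)·(minor ij) (rows/columns in the sector order above):
  C_11 = (0.95)(0.65) − (-0.15)(-0.40) = 0.5575
  C_12 = −[(-0.15)(0.65) − (-0.15)(-0.20)] = 0.1275
  C_13 = (-0.15)(-0.40) − (0.95)(-0.20) = 0.2500
  C_21 = −[(-0.35)(0.65) − (-0.10)(-0.40)] = 0.2675
  C_22 = (0.70)(0.65) − (-0.10)(-0.20) = 0.4350
  C_23 = −[(0.70)(-0.40) − (-0.35)(-0.20)] = 0.3500
  C_31 = (-0.35)(-0.15) − (-0.10)(0.95) = 0.1475
  C_32 = −[(0.70)(-0.15) − (-0.10)(-0.15)] = 0.1200
  C_33 = (0.70)(0.95) − (-0.35)(-0.15) = 0.6125
det(I−A) = Σ_j (I−A)_1j·C_1j = (0.70)(0.5575) + (-0.35)(0.1275) + (-0.10)(0.2500) = 0.320625
adj(I−A) = Cᵀ =
  [ 0.5575   0.2675   0.1475]
  [ 0.1275   0.4350   0.1200]
  [ 0.2500   0.3500   0.6125]
(I − A)⁻¹ = adj(I−A) / det(I−A) ≈
  [   1.7388     0.8343     0.4600]
  [   0.3977     1.3567     0.3743]
  [   0.7797     1.0916     1.9103]
The output multiplier for sector j is the column-j sum of the Leontief inverse (I − A)⁻¹ = adj(I−A) / det(I−A).
Column D of adj(I−A): (0.2675, 0.4350, 0.3500); det(I−A) = 0.320625.
m_D = (0.2675 + 0.4350 + 0.3500) / 0.320625 = 1.0525 / 0.320625 ≈ 3.283.

m_D = 3.283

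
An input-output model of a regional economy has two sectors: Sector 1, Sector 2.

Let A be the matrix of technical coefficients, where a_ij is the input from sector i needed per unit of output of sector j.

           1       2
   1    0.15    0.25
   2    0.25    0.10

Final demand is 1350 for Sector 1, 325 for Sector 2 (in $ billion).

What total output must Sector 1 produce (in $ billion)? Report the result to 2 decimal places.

x_1 = 1845.20

I − A =
  [   0.85    -0.25]
  [  -0.25     0.90]
det(I−A) = (0.85)(0.90) − (-0.25)(-0.25) = 0.7025
adj(I−A) = [[0.90, 0.25], [0.25, 0.85]]
(I − A)⁻¹ = adj(I−A) / det(I−A) ≈
  [   1.2811     0.3559]
  [   0.3559     1.2100]
x = (I − A)⁻¹ d = adj(I−A)·d / det(I−A), with det(I−A) = 0.7025:
  x_1 = (0.90·1350 + 0.25·325) / 0.7025 = 1296.25 / 0.7025 ≈ 1845.20
  x_2 = (0.25·1350 + 0.85·325) / 0.7025 = 613.75 / 0.7025 ≈ 873.67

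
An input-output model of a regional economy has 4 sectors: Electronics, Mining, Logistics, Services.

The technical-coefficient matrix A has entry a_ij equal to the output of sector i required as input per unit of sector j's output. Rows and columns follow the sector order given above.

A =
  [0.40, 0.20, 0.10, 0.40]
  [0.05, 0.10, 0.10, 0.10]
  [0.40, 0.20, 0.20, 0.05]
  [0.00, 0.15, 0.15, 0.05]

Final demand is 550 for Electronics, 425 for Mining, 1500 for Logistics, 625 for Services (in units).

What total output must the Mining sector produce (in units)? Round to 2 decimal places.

I − A =
  [   0.60    -0.20    -0.10    -0.40]
  [  -0.05     0.90    -0.10    -0.10]
  [  -0.40    -0.20     0.80    -0.05]
  [   0.00    -0.15    -0.15     0.95]
Compute the cofactors C_ij = (−1)^(i+j)·(3×3 minor ij) of I−A; the adjugate is their transpose:
adj(I−A) = Cᵀ =
  [ 0.642500   0.230250   0.166000   0.303500]
  [ 0.081625   0.389500   0.073750   0.079250]
  [ 0.345875   0.218500   0.491500   0.194500]
  [ 0.067500   0.096000   0.089250   0.367000]
det(I−A) = Σ_j (I−A)_1j·C_1j = (0.60)(0.642500) + (-0.20)(0.081625) + (-0.10)(0.345875) + (-0.40)(0.067500) = 0.3075875
(I − A)⁻¹ = adj(I−A) / det(I−A) ≈
  [   2.0888     0.7486     0.5397     0.9867]
  [   0.2654     1.2663     0.2398     0.2577]
  [   1.1245     0.7104     1.5979     0.6323]
  [   0.2194     0.3121     0.2902     1.1932]
x = (I − A)⁻¹ d = adj(I−A)·d / det(I−A), with det(I−A) = 0.3075875:
  x_1 = (0.642500·550 + 0.230250·425 + 0.166000·1500 + 0.303500·625) / 0.3075875 = 889.91875 / 0.3075875 ≈ 2893.22
  x_2 = (0.081625·550 + 0.389500·425 + 0.073750·1500 + 0.079250·625) / 0.3075875 = 370.5875 / 0.3075875 ≈ 1204.82
  x_3 = (0.345875·550 + 0.218500·425 + 0.491500·1500 + 0.194500·625) / 0.3075875 = 1141.90625 / 0.3075875 ≈ 3712.46
  x_4 = (0.067500·550 + 0.096000·425 + 0.089250·1500 + 0.367000·625) / 0.3075875 = 441.175 / 0.3075875 ≈ 1434.31

x_2 = 1204.82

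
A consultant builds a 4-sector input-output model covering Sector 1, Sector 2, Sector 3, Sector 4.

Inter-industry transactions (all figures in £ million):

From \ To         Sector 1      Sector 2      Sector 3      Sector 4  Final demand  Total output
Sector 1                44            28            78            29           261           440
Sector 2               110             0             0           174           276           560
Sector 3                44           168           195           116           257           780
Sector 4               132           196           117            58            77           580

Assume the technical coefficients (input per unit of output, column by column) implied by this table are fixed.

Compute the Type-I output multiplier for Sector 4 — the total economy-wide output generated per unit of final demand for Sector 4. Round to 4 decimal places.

m_4 = 2.7168

Technical coefficients a_ij = z_ij / X_j:
  a_11 = 44/440 = 0.10, a_21 = 110/440 = 0.25, a_31 = 44/440 = 0.10, a_41 = 132/440 = 0.30
  a_12 = 28/560 = 0.05, a_22 = 0/560 = 0.00, a_32 = 168/560 = 0.30, a_42 = 196/560 = 0.35
  a_13 = 78/780 = 0.10, a_23 = 0/780 = 0.00, a_33 = 195/780 = 0.25, a_43 = 117/780 = 0.15
  a_14 = 29/580 = 0.05, a_24 = 174/580 = 0.30, a_34 = 116/580 = 0.20, a_44 = 58/580 = 0.10
I − A =
  [   0.90    -0.05    -0.10    -0.05]
  [  -0.25     1.00     0.00    -0.30]
  [  -0.10    -0.30     0.75    -0.20]
  [  -0.30    -0.35    -0.15     0.90]
Compute the cofactors C_ij = (−1)^(i+j)·(3×3 minor ij) of I−A; the adjugate is their transpose:
adj(I−A) = Cᵀ =
  [ 0.552750   0.081625   0.089250   0.077750]
  [ 0.233250   0.553500   0.073875   0.213875]
  [ 0.251500   0.310750   0.680375   0.268750]
  [ 0.316875   0.294250   0.171875   0.648125]
det(I−A) = Σ_j (I−A)_1j·C_1j = (0.90)(0.552750) + (-0.05)(0.233250) + (-0.10)(0.251500) + (-0.05)(0.316875) = 0.44481875
(I − A)⁻¹ = adj(I−A) / det(I−A) ≈
  [   1.24264     0.18350     0.20064     0.17479]
  [   0.52437     1.24433     0.16608     0.48081]
  [   0.56540     0.69860     1.52956     0.60418]
  [   0.71237     0.66151     0.38639     1.45705]
The output multiplier for sector j is the column-j sum of the Leontief inverse (I − A)⁻¹ = adj(I−A) / det(I−A).
Column 4 of adj(I−A): (0.077750, 0.213875, 0.268750, 0.648125); det(I−A) = 0.44481875.
m_4 = (0.077750 + 0.213875 + 0.268750 + 0.648125) / 0.44481875 = 1.2085 / 0.44481875 ≈ 2.7168.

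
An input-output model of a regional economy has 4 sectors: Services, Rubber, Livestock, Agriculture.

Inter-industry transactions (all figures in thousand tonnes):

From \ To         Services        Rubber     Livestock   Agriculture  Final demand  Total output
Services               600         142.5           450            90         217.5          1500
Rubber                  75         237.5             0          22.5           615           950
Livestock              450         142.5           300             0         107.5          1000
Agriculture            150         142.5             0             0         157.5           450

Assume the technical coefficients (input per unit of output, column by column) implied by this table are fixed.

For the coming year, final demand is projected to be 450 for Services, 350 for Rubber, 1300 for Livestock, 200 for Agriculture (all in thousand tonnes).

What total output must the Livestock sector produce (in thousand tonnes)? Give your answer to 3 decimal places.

x_L = 3730.421

Technical coefficients a_ij = z_ij / X_j:
  a_SS = 600/1500 = 0.40, a_RS = 75/1500 = 0.05, a_LS = 450/1500 = 0.30, a_AS = 150/1500 = 0.10
  a_SR = 142.5/950 = 0.15, a_RR = 237.5/950 = 0.25, a_LR = 142.5/950 = 0.15, a_AR = 142.5/950 = 0.15
  a_SL = 450/1000 = 0.45, a_RL = 0/1000 = 0.00, a_LL = 300/1000 = 0.30, a_AL = 0/1000 = 0.00
  a_SA = 90/450 = 0.20, a_RA = 22.5/450 = 0.05, a_LA = 0/450 = 0.00, a_AA = 0/450 = 0.00
I − A =
  [   0.60    -0.15    -0.45    -0.20]
  [  -0.05     0.75     0.00    -0.05]
  [  -0.30    -0.15     0.70     0.00]
  [  -0.10    -0.15     0.00     1.00]
Compute the cofactors C_ij = (−1)^(i+j)·(3×3 minor ij) of I−A; the adjugate is their transpose:
adj(I−A) = Cᵀ =
  [ 0.519750   0.193500   0.334125   0.113625]
  [ 0.038500   0.271000   0.024750   0.021250]
  [ 0.231000   0.141000   0.420750   0.053250]
  [ 0.057750   0.060000   0.037125   0.205125]
det(I−A) = Σ_j (I−A)_1j·C_1j = (0.60)(0.519750) + (-0.15)(0.038500) + (-0.45)(0.231000) + (-0.20)(0.057750) = 0.190575
(I − A)⁻¹ = adj(I−A) / det(I−A) ≈
  [   2.7273     1.0153     1.7532     0.5962]
  [   0.2020     1.4220     0.1299     0.1115]
  [   1.2121     0.7399     2.2078     0.2794]
  [   0.3030     0.3148     0.1948     1.0763]
x = (I − A)⁻¹ d = adj(I−A)·d / det(I−A), with det(I−A) = 0.190575:
  x_S = (0.519750·450 + 0.193500·350 + 0.334125·1300 + 0.113625·200) / 0.190575 = 758.70 / 0.190575 ≈ 3981.110
  x_R = (0.038500·450 + 0.271000·350 + 0.024750·1300 + 0.021250·200) / 0.190575 = 148.60 / 0.190575 ≈ 779.746
  x_L = (0.231000·450 + 0.141000·350 + 0.420750·1300 + 0.053250·200) / 0.190575 = 710.925 / 0.190575 ≈ 3730.421
  x_A = (0.057750·450 + 0.060000·350 + 0.037125·1300 + 0.205125·200) / 0.190575 = 136.275 / 0.190575 ≈ 715.073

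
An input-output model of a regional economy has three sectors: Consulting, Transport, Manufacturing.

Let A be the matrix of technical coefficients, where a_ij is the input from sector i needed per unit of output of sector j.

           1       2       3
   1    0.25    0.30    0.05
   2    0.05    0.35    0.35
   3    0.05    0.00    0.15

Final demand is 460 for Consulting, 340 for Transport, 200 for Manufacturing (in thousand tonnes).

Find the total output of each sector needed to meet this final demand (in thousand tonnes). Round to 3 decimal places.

x_1 = 933.122, x_2 = 751.108, x_3 = 290.184

I − A =
  [   0.75    -0.30    -0.05]
  [  -0.05     0.65    -0.35]
  [  -0.05     0.00     0.85]
Cofactors of I−A, C_ij = (−1)^(i+j)·(minor ij) (rows/columns in the sector order above):
  C_11 = (0.65)(0.85) − (-0.35)(0.00) = 0.5525
  C_12 = −[(-0.05)(0.85) − (-0.35)(-0.05)] = 0.0600
  C_13 = (-0.05)(0.00) − (0.65)(-0.05) = 0.0325
  C_21 = −[(-0.30)(0.85) − (-0.05)(0.00)] = 0.2550
  C_22 = (0.75)(0.85) − (-0.05)(-0.05) = 0.6350
  C_23 = −[(0.75)(0.00) − (-0.30)(-0.05)] = 0.0150
  C_31 = (-0.30)(-0.35) − (-0.05)(0.65) = 0.1375
  C_32 = −[(0.75)(-0.35) − (-0.05)(-0.05)] = 0.2650
  C_33 = (0.75)(0.65) − (-0.30)(-0.05) = 0.4725
det(I−A) = Σ_j (I−A)_1j·C_1j = (0.75)(0.5525) + (-0.30)(0.0600) + (-0.05)(0.0325) = 0.39475
adj(I−A) = Cᵀ =
  [ 0.5525   0.2550   0.1375]
  [ 0.0600   0.6350   0.2650]
  [ 0.0325   0.0150   0.4725]
(I − A)⁻¹ = adj(I−A) / det(I−A) ≈
  [   1.3996     0.6460     0.3483]
  [   0.1520     1.6086     0.6713]
  [   0.0823     0.0380     1.1970]
x = (I − A)⁻¹ d = adj(I−A)·d / det(I−A), with det(I−A) = 0.39475:
  x_1 = (0.5525·460 + 0.2550·340 + 0.1375·200) / 0.39475 = 368.35 / 0.39475 ≈ 933.122
  x_2 = (0.0600·460 + 0.6350·340 + 0.2650·200) / 0.39475 = 296.50 / 0.39475 ≈ 751.108
  x_3 = (0.0325·460 + 0.0150·340 + 0.4725·200) / 0.39475 = 114.55 / 0.39475 ≈ 290.184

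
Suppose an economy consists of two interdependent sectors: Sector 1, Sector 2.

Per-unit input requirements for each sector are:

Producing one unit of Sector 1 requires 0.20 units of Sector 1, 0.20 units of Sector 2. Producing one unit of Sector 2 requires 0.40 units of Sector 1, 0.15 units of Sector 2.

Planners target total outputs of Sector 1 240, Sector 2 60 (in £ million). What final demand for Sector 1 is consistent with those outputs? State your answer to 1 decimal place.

I − A =
  [   0.80    -0.40]
  [  -0.20     0.85]
d = (I − A) x:
  d_1 = (+0.80)·240 + (-0.40)·60 = 168.0
  d_2 = (-0.20)·240 + (+0.85)·60 = 3.0

d_1 = 168.0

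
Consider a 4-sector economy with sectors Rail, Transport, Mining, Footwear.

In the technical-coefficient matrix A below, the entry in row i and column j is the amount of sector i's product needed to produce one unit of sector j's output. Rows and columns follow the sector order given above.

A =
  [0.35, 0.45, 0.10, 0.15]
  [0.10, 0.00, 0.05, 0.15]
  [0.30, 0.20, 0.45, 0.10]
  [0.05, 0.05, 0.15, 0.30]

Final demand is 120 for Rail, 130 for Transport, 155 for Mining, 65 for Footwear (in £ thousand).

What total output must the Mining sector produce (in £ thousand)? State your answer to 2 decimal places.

I − A =
  [   0.65    -0.45    -0.10    -0.15]
  [  -0.10     1.00    -0.05    -0.15]
  [  -0.30    -0.20     0.55    -0.10]
  [  -0.05    -0.05    -0.15     0.70]
Compute the cofactors C_ij = (−1)^(i+j)·(3×3 minor ij) of I−A; the adjugate is their transpose:
adj(I−A) = Cᵀ =
  [ 0.354125   0.189625   0.118000   0.133375]
  [ 0.058625   0.208125   0.047000   0.063875]
  [ 0.228750   0.191750   0.407000   0.148250]
  [ 0.078500   0.069500   0.099000   0.287500]
det(I−A) = Σ_j (I−A)_1j·C_1j = (0.65)(0.354125) + (-0.45)(0.058625) + (-0.10)(0.228750) + (-0.15)(0.078500) = 0.16915
(I − A)⁻¹ = adj(I−A) / det(I−A) ≈
  [   2.0936     1.1210     0.6976     0.7885]
  [   0.3466     1.2304     0.2779     0.3776]
  [   1.3523     1.1336     2.4061     0.8764]
  [   0.4641     0.4109     0.5853     1.6997]
x = (I − A)⁻¹ d = adj(I−A)·d / det(I−A), with det(I−A) = 0.16915:
  x_R = (0.354125·120 + 0.189625·130 + 0.118000·155 + 0.133375·65) / 0.16915 = 94.105625 / 0.16915 ≈ 556.34
  x_T = (0.058625·120 + 0.208125·130 + 0.047000·155 + 0.063875·65) / 0.16915 = 45.528125 / 0.16915 ≈ 269.16
  x_M = (0.228750·120 + 0.191750·130 + 0.407000·155 + 0.148250·65) / 0.16915 = 125.09875 / 0.16915 ≈ 739.57
  x_F = (0.078500·120 + 0.069500·130 + 0.099000·155 + 0.287500·65) / 0.16915 = 52.4875 / 0.16915 ≈ 310.30

x_M = 739.57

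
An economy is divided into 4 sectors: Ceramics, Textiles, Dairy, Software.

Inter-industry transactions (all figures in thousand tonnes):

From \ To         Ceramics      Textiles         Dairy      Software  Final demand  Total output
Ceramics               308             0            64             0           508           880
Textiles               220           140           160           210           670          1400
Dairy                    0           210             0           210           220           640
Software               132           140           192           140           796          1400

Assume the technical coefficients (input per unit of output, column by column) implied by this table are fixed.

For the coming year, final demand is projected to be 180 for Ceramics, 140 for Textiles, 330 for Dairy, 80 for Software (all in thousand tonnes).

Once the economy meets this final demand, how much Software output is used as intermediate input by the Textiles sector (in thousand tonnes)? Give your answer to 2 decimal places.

z_42 = 43.28

Technical coefficients a_ij = z_ij / X_j:
  a_11 = 308/880 = 0.35, a_21 = 220/880 = 0.25, a_31 = 0/880 = 0.00, a_41 = 132/880 = 0.15
  a_12 = 0/1400 = 0.00, a_22 = 140/1400 = 0.10, a_32 = 210/1400 = 0.15, a_42 = 140/1400 = 0.10
  a_13 = 64/640 = 0.10, a_23 = 160/640 = 0.25, a_33 = 0/640 = 0.00, a_43 = 192/640 = 0.30
  a_14 = 0/1400 = 0.00, a_24 = 210/1400 = 0.15, a_34 = 210/1400 = 0.15, a_44 = 140/1400 = 0.10
I − A =
  [   0.65     0.00    -0.10     0.00]
  [  -0.25     0.90    -0.25    -0.15]
  [   0.00    -0.15     1.00    -0.15]
  [  -0.15    -0.10    -0.30     0.90]
Compute the cofactors C_ij = (−1)^(i+j)·(3×3 minor ij) of I−A; the adjugate is their transpose:
adj(I−A) = Cᵀ =
  [ 0.710250   0.015000   0.079500   0.015750]
  [ 0.241875   0.553500   0.200250   0.125625]
  [ 0.061125   0.097500   0.516750   0.102375]
  [ 0.165625   0.096500   0.207750   0.556875]
det(I−A) = Σ_j (I−A)_1j·C_1j = (0.65)(0.710250) + (0.00)(0.241875) + (-0.10)(0.061125) + (0.00)(0.165625) = 0.45555
(I − A)⁻¹ = adj(I−A) / det(I−A) ≈
  [   1.5591     0.0329     0.1745     0.0346]
  [   0.5310     1.2150     0.4396     0.2758]
  [   0.1342     0.2140     1.1343     0.2247]
  [   0.3636     0.2118     0.4560     1.2224]
First solve x = (I − A)⁻¹ d = adj(I−A)·d / det(I−A); in particular x_2 = (0.241875·180 + 0.553500·140 + 0.200250·330 + 0.125625·80) / 0.45555 = 197.16 / 0.45555 ≈ 432.7955.
Intermediate flow from 4 to 2: z_42 = a_42 · x_2 = 0.10 × 197.16 / 0.45555 = 19.716 / 0.45555 ≈ 43.28.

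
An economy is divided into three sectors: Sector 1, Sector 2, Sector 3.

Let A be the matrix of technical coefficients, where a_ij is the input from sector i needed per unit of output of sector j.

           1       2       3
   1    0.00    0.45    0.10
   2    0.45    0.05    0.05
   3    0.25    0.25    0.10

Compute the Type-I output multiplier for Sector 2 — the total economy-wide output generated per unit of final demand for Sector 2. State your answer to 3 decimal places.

I − A =
  [   1.00    -0.45    -0.10]
  [  -0.45     0.95    -0.05]
  [  -0.25    -0.25     0.90]
Cofactors of I−A, C_ij = (−1)^(i+j)·(minor ij) (rows/columns in the sector order above):
  C_11 = (0.95)(0.90) − (-0.05)(-0.25) = 0.8425
  C_12 = −[(-0.45)(0.90) − (-0.05)(-0.25)] = 0.4175
  C_13 = (-0.45)(-0.25) − (0.95)(-0.25) = 0.3500
  C_21 = −[(-0.45)(0.90) − (-0.10)(-0.25)] = 0.4300
  C_22 = (1.00)(0.90) − (-0.10)(-0.25) = 0.8750
  C_23 = −[(1.00)(-0.25) − (-0.45)(-0.25)] = 0.3625
  C_31 = (-0.45)(-0.05) − (-0.10)(0.95) = 0.1175
  C_32 = −[(1.00)(-0.05) − (-0.10)(-0.45)] = 0.0950
  C_33 = (1.00)(0.95) − (-0.45)(-0.45) = 0.7475
det(I−A) = Σ_j (I−A)_1j·C_1j = (1.00)(0.8425) + (-0.45)(0.4175) + (-0.10)(0.3500) = 0.619625
adj(I−A) = Cᵀ =
  [ 0.8425   0.4300   0.1175]
  [ 0.4175   0.8750   0.0950]
  [ 0.3500   0.3625   0.7475]
(I − A)⁻¹ = adj(I−A) / det(I−A) ≈
  [   1.3597     0.6940     0.1896]
  [   0.6738     1.4121     0.1533]
  [   0.5649     0.5850     1.2064]
The output multiplier for sector j is the column-j sum of the Leontief inverse (I − A)⁻¹ = adj(I−A) / det(I−A).
Column 2 of adj(I−A): (0.4300, 0.8750, 0.3625); det(I−A) = 0.619625.
m_2 = (0.4300 + 0.8750 + 0.3625) / 0.619625 = 1.6675 / 0.619625 ≈ 2.691.

m_2 = 2.691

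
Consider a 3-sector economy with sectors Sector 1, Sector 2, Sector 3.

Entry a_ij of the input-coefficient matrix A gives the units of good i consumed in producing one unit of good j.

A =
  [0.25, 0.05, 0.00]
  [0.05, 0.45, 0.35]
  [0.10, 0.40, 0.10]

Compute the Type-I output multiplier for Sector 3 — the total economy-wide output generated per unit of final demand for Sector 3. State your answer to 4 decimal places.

m_3 = 2.6311

I − A =
  [   0.75    -0.05     0.00]
  [  -0.05     0.55    -0.35]
  [  -0.10    -0.40     0.90]
Cofactors of I−A, C_ij = (−1)^(i+j)·(minor ij) (rows/columns in the sector order above):
  C_11 = (0.55)(0.90) − (-0.35)(-0.40) = 0.3550
  C_12 = −[(-0.05)(0.90) − (-0.35)(-0.10)] = 0.0800
  C_13 = (-0.05)(-0.40) − (0.55)(-0.10) = 0.0750
  C_21 = −[(-0.05)(0.90) − (0.00)(-0.40)] = 0.0450
  C_22 = (0.75)(0.90) − (0.00)(-0.10) = 0.6750
  C_23 = −[(0.75)(-0.40) − (-0.05)(-0.10)] = 0.3050
  C_31 = (-0.05)(-0.35) − (0.00)(0.55) = 0.0175
  C_32 = −[(0.75)(-0.35) − (0.00)(-0.05)] = 0.2625
  C_33 = (0.75)(0.55) − (-0.05)(-0.05) = 0.4100
det(I−A) = Σ_j (I−A)_1j·C_1j = (0.75)(0.3550) + (-0.05)(0.0800) + (0.00)(0.0750) = 0.26225
adj(I−A) = Cᵀ =
  [ 0.3550   0.0450   0.0175]
  [ 0.0800   0.6750   0.2625]
  [ 0.0750   0.3050   0.4100]
(I − A)⁻¹ = adj(I−A) / det(I−A) ≈
  [   1.35367     0.17159     0.06673]
  [   0.30505     2.57388     1.00095]
  [   0.28599     1.16301     1.56339]
The output multiplier for sector j is the column-j sum of the Leontief inverse (I − A)⁻¹ = adj(I−A) / det(I−A).
Column 3 of adj(I−A): (0.0175, 0.2625, 0.4100); det(I−A) = 0.26225.
m_3 = (0.0175 + 0.2625 + 0.4100) / 0.26225 = 0.69 / 0.26225 ≈ 2.6311.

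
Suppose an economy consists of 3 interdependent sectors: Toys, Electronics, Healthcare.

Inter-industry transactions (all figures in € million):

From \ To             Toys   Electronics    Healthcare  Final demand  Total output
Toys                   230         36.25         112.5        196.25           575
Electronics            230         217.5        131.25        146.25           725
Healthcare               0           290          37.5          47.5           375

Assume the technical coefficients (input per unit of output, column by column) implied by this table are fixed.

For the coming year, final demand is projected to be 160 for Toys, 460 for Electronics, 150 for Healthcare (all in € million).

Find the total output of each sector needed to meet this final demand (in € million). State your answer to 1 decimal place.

x_1 = 826.4, x_2 = 1559.2, x_3 = 859.6

Technical coefficients a_ij = z_ij / X_j:
  a_11 = 230/575 = 0.40, a_21 = 230/575 = 0.40, a_31 = 0/575 = 0.00
  a_12 = 36.25/725 = 0.05, a_22 = 217.5/725 = 0.30, a_32 = 290/725 = 0.40
  a_13 = 112.5/375 = 0.30, a_23 = 131.25/375 = 0.35, a_33 = 37.5/375 = 0.10
I − A =
  [   0.60    -0.05    -0.30]
  [  -0.40     0.70    -0.35]
  [   0.00    -0.40     0.90]
Cofactors of I−A, C_ij = (−1)^(i+j)·(minor ij) (rows/columns in the sector order above):
  C_11 = (0.70)(0.90) − (-0.35)(-0.40) = 0.4900
  C_12 = −[(-0.40)(0.90) − (-0.35)(0.00)] = 0.3600
  C_13 = (-0.40)(-0.40) − (0.70)(0.00) = 0.1600
  C_21 = −[(-0.05)(0.90) − (-0.30)(-0.40)] = 0.1650
  C_22 = (0.60)(0.90) − (-0.30)(0.00) = 0.5400
  C_23 = −[(0.60)(-0.40) − (-0.05)(0.00)] = 0.2400
  C_31 = (-0.05)(-0.35) − (-0.30)(0.70) = 0.2275
  C_32 = −[(0.60)(-0.35) − (-0.30)(-0.40)] = 0.3300
  C_33 = (0.60)(0.70) − (-0.05)(-0.40) = 0.4000
det(I−A) = Σ_j (I−A)_1j·C_1j = (0.60)(0.4900) + (-0.05)(0.3600) + (-0.30)(0.1600) = 0.2280
adj(I−A) = Cᵀ =
  [ 0.4900   0.1650   0.2275]
  [ 0.3600   0.5400   0.3300]
  [ 0.1600   0.2400   0.4000]
(I − A)⁻¹ = adj(I−A) / det(I−A) ≈
  [   2.1491     0.7237     0.9978]
  [   1.5789     2.3684     1.4474]
  [   0.7018     1.0526     1.7544]
x = (I − A)⁻¹ d = adj(I−A)·d / det(I−A), with det(I−A) = 0.2280:
  x_1 = (0.4900·160 + 0.1650·460 + 0.2275·150) / 0.2280 = 188.425 / 0.2280 ≈ 826.4
  x_2 = (0.3600·160 + 0.5400·460 + 0.3300·150) / 0.2280 = 355.50 / 0.2280 ≈ 1559.2
  x_3 = (0.1600·160 + 0.2400·460 + 0.4000·150) / 0.2280 = 196.00 / 0.2280 ≈ 859.6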